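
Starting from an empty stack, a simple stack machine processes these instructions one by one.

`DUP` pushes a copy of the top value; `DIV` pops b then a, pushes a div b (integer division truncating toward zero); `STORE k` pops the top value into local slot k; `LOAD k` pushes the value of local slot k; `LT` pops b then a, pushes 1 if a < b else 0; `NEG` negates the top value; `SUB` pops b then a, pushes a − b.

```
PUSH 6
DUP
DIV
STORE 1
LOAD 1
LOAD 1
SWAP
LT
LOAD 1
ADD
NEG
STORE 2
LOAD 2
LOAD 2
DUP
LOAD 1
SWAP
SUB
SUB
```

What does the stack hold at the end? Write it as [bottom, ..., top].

PUSH 6  : 6
DUP     : 6 6
DIV     : 1
STORE 1 : (empty)
LOAD 1  : 1
LOAD 1  : 1 1
SWAP    : 1 1
LT      : 0
LOAD 1  : 0 1
ADD     : 1
NEG     : -1
STORE 2 : (empty)
LOAD 2  : -1
LOAD 2  : -1 -1
DUP     : -1 -1 -1
LOAD 1  : -1 -1 -1 1
SWAP    : -1 -1 1 -1
SUB     : -1 -1 2
SUB     : -1 -3

[-1, -3]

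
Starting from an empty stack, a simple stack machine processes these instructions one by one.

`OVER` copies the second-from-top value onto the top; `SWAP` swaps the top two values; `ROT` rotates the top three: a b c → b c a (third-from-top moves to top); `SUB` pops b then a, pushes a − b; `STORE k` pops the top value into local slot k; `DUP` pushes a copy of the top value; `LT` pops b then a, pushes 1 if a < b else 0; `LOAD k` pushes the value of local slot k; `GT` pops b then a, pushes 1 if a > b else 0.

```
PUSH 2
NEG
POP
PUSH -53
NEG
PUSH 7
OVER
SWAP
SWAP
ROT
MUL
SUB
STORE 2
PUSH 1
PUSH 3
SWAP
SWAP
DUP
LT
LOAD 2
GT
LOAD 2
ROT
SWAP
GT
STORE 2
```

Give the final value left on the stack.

PUSH 2   → [2]
NEG      → [-2]
POP      → []
PUSH -53 → [-53]
NEG      → [53]
PUSH 7   → [53, 7]
OVER     → [53, 7, 53]
SWAP     → [53, 53, 7]
SWAP     → [53, 7, 53]
ROT      → [7, 53, 53]
MUL      → [7, 2809]
SUB      → [-2802]
STORE 2  → []
PUSH 1   → [1]
PUSH 3   → [1, 3]
SWAP     → [3, 1]
SWAP     → [1, 3]
DUP      → [1, 3, 3]
LT       → [1, 0]
LOAD 2   → [1, 0, -2802]
GT       → [1, 1]
LOAD 2   → [1, 1, -2802]
ROT      → [1, -2802, 1]
SWAP     → [1, 1, -2802]
GT       → [1, 1]
STORE 2  → [1]

1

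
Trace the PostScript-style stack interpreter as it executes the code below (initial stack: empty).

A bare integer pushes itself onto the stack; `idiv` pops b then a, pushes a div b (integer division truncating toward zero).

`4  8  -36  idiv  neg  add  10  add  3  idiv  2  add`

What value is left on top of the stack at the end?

6

4    : 4
8    : 4 8
-36  : 4 8 -36
idiv : 4 0
neg  : 4 0
add  : 4
10   : 4 10
add  : 14
3    : 14 3
idiv : 4
2    : 4 2
add  : 6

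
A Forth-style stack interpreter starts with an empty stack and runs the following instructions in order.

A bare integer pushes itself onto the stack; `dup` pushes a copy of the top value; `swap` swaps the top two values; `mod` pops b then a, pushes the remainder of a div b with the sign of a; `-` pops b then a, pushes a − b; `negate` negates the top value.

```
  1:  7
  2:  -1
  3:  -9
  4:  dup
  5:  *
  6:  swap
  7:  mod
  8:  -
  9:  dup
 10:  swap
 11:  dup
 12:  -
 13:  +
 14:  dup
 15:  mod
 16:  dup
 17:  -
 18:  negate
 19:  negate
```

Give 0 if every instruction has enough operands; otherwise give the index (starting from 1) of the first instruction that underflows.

7       7
-1      7 -1
-9      7 -1 -9
dup     7 -1 -9 -9
*       7 -1 81
swap    7 81 -1
mod     7 0
-       7
dup     7 7
swap    7 7
dup     7 7 7
-       7 0
+       7
dup     7 7
mod     0
dup     0 0
-       0
negate  0
negate  0

0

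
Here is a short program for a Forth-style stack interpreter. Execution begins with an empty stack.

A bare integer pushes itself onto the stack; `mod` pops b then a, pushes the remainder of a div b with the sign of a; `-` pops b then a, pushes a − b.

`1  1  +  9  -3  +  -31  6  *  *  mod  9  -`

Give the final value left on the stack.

1   -> 1
1   -> 1 1
+   -> 2
9   -> 2 9
-3  -> 2 9 -3
+   -> 2 6
-31 -> 2 6 -31
6   -> 2 6 -31 6
*   -> 2 6 -186
*   -> 2 -1116
mod -> 2
9   -> 2 9
-   -> -7

-7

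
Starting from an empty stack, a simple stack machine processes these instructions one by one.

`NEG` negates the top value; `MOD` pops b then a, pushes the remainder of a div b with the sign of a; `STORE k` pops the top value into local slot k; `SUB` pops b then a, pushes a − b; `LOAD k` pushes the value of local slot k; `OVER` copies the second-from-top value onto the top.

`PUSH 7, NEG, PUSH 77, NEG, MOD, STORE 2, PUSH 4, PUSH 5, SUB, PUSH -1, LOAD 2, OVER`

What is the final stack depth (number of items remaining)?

4

PUSH 7  → [7]
NEG     → [-7]
PUSH 77 → [-7, 77]
NEG     → [-7, -77]
MOD     → [-7]
STORE 2 → []
PUSH 4  → [4]
PUSH 5  → [4, 5]
SUB     → [-1]
PUSH -1 → [-1, -1]
LOAD 2  → [-1, -1, -7]
OVER    → [-1, -1, -7, -1]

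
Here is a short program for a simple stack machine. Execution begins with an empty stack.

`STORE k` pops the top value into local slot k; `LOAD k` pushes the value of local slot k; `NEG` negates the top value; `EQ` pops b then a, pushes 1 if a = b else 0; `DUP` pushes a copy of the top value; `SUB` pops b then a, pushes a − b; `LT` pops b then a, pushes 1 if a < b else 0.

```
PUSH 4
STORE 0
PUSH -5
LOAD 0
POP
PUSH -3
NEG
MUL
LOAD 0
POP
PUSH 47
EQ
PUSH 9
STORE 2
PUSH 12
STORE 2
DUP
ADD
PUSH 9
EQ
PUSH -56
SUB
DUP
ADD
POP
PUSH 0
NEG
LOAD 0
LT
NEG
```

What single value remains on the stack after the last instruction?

PUSH 4   -> [4]
STORE 0  -> []
PUSH -5  -> [-5]
LOAD 0   -> [-5, 4]
POP      -> [-5]
PUSH -3  -> [-5, -3]
NEG      -> [-5, 3]
MUL      -> [-15]
LOAD 0   -> [-15, 4]
POP      -> [-15]
PUSH 47  -> [-15, 47]
EQ       -> [0]
PUSH 9   -> [0, 9]
STORE 2  -> [0]
PUSH 12  -> [0, 12]
STORE 2  -> [0]
DUP      -> [0, 0]
ADD      -> [0]
PUSH 9   -> [0, 9]
EQ       -> [0]
PUSH -56 -> [0, -56]
SUB      -> [56]
DUP      -> [56, 56]
ADD      -> [112]
POP      -> []
PUSH 0   -> [0]
NEG      -> [0]
LOAD 0   -> [0, 4]
LT       -> [1]
NEG      -> [-1]

-1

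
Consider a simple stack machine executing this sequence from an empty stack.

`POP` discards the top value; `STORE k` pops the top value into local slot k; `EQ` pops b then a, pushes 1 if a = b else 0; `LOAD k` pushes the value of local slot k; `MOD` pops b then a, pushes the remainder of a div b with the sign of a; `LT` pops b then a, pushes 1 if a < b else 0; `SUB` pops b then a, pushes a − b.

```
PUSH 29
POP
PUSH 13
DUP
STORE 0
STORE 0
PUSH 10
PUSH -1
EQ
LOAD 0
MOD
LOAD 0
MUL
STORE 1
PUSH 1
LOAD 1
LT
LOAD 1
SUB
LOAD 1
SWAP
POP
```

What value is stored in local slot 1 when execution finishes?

0

PUSH 29  [29]
POP      []
PUSH 13  [13]
DUP      [13, 13]
STORE 0  [13]
STORE 0  []
PUSH 10  [10]
PUSH -1  [10, -1]
EQ       [0]
LOAD 0   [0, 13]
MOD      [0]
LOAD 0   [0, 13]
MUL      [0]
STORE 1  []
PUSH 1   [1]
LOAD 1   [1, 0]
LT       [0]
LOAD 1   [0, 0]
SUB      [0]
LOAD 1   [0, 0]
SWAP     [0, 0]
POP      [0]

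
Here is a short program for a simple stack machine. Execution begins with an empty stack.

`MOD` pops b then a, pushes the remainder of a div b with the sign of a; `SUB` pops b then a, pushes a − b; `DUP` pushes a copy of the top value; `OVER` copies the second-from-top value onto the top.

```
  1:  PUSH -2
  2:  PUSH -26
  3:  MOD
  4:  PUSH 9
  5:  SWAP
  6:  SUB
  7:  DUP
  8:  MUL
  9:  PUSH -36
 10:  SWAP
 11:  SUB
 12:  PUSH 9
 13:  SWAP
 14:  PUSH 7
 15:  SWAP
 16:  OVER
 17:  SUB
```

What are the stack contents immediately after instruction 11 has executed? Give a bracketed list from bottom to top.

PUSH -2   [-2]
PUSH -26  [-2, -26]
MOD       [-2]
PUSH 9    [-2, 9]
SWAP      [9, -2]
SUB       [11]
DUP       [11, 11]
MUL       [121]
PUSH -36  [121, -36]
SWAP      [-36, 121]
SUB       [-157]

[-157]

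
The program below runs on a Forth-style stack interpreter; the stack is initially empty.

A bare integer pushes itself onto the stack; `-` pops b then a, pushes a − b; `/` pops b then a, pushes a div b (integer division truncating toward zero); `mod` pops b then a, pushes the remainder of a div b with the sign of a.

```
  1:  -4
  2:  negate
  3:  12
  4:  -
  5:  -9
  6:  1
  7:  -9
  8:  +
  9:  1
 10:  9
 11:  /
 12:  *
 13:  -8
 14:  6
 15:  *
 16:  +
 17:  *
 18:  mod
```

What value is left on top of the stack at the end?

-8

-4     → -4
negate → 4
12     → 4 12
-      → -8
-9     → -8 -9
1      → -8 -9 1
-9     → -8 -9 1 -9
+      → -8 -9 -8
1      → -8 -9 -8 1
9      → -8 -9 -8 1 9
/      → -8 -9 -8 0
*      → -8 -9 0
-8     → -8 -9 0 -8
6      → -8 -9 0 -8 6
*      → -8 -9 0 -48
+      → -8 -9 -48
*      → -8 432
mod    → -8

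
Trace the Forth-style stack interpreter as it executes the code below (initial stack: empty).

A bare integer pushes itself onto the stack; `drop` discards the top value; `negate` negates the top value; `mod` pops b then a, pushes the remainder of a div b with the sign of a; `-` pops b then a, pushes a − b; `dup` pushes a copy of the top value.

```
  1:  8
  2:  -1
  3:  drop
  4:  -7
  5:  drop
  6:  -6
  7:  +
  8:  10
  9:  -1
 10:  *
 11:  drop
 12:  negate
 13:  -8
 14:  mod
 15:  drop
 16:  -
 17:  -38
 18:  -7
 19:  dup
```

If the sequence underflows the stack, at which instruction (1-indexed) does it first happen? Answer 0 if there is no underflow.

8      : [8]
-1     : [8, -1]
drop   : [8]
-7     : [8, -7]
drop   : [8]
-6     : [8, -6]
+      : [2]
10     : [2, 10]
-1     : [2, 10, -1]
*      : [2, -10]
drop   : [2]
negate : [-2]
-8     : [-2, -8]
mod    : [-2]
drop   : []
-  — needs 2 operands, stack has 0 → underflow

16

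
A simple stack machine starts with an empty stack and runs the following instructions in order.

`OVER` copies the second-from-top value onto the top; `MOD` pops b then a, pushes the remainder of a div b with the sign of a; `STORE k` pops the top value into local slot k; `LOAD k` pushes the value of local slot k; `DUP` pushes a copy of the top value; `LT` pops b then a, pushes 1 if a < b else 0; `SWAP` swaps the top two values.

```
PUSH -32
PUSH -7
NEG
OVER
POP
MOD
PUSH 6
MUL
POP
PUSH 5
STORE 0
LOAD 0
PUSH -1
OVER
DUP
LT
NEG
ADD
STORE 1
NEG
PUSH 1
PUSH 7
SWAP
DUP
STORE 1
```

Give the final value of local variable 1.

PUSH -32 → [-32]
PUSH -7  → [-32, -7]
NEG      → [-32, 7]
OVER     → [-32, 7, -32]
POP      → [-32, 7]
MOD      → [-4]
PUSH 6   → [-4, 6]
MUL      → [-24]
POP      → []
PUSH 5   → [5]
STORE 0  → []
LOAD 0   → [5]
PUSH -1  → [5, -1]
OVER     → [5, -1, 5]
DUP      → [5, -1, 5, 5]
LT       → [5, -1, 0]
NEG      → [5, -1, 0]
ADD      → [5, -1]
STORE 1  → [5]
NEG      → [-5]
PUSH 1   → [-5, 1]
PUSH 7   → [-5, 1, 7]
SWAP     → [-5, 7, 1]
DUP      → [-5, 7, 1, 1]
STORE 1  → [-5, 7, 1]

1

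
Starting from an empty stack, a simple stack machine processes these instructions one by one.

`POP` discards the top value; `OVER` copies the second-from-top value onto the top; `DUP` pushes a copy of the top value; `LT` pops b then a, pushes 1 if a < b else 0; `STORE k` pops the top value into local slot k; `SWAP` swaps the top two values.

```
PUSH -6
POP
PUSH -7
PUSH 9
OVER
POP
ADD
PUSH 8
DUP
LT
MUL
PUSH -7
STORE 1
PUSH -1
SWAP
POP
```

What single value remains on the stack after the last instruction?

PUSH -6 → [-6]
POP     → []
PUSH -7 → [-7]
PUSH 9  → [-7, 9]
OVER    → [-7, 9, -7]
POP     → [-7, 9]
ADD     → [2]
PUSH 8  → [2, 8]
DUP     → [2, 8, 8]
LT      → [2, 0]
MUL     → [0]
PUSH -7 → [0, -7]
STORE 1 → [0]
PUSH -1 → [0, -1]
SWAP    → [-1, 0]
POP     → [-1]

-1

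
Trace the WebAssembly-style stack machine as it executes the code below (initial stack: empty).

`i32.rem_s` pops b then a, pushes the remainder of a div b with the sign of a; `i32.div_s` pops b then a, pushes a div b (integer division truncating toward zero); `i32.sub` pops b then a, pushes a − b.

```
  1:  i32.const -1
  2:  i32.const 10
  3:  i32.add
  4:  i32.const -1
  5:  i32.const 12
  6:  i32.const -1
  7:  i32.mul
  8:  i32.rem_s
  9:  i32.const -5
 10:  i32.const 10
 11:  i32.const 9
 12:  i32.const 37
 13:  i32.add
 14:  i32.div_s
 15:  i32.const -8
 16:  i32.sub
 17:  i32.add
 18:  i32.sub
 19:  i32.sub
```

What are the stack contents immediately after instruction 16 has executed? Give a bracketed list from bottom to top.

[9, -1, -5, 8]

i32.const -1 → -1
i32.const 10 → -1 10
i32.add      → 9
i32.const -1 → 9 -1
i32.const 12 → 9 -1 12
i32.const -1 → 9 -1 12 -1
i32.mul      → 9 -1 -12
i32.rem_s    → 9 -1
i32.const -5 → 9 -1 -5
i32.const 10 → 9 -1 -5 10
i32.const 9  → 9 -1 -5 10 9
i32.const 37 → 9 -1 -5 10 9 37
i32.add      → 9 -1 -5 10 46
i32.div_s    → 9 -1 -5 0
i32.const -8 → 9 -1 -5 0 -8
i32.sub      → 9 -1 -5 8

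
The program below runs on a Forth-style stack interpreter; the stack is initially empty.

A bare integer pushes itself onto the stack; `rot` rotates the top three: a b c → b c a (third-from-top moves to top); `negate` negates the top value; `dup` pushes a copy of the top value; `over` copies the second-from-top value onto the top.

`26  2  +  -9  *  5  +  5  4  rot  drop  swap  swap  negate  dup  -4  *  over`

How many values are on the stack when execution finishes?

26      [26]
2       [26, 2]
+       [28]
-9      [28, -9]
*       [-252]
5       [-252, 5]
+       [-247]
5       [-247, 5]
4       [-247, 5, 4]
rot     [5, 4, -247]
drop    [5, 4]
swap    [4, 5]
swap    [5, 4]
negate  [5, -4]
dup     [5, -4, -4]
-4      [5, -4, -4, -4]
*       [5, -4, 16]
over    [5, -4, 16, -4]

4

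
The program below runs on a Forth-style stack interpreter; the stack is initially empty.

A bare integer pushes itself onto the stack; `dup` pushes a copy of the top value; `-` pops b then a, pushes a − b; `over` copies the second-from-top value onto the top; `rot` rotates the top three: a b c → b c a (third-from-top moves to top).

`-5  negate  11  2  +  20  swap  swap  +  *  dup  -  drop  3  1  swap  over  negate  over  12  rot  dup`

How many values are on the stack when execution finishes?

-5     → -5
negate → 5
11     → 5 11
2      → 5 11 2
+      → 5 13
20     → 5 13 20
swap   → 5 20 13
swap   → 5 13 20
+      → 5 33
*      → 165
dup    → 165 165
-      → 0
drop   → (empty)
3      → 3
1      → 3 1
swap   → 1 3
over   → 1 3 1
negate → 1 3 -1
over   → 1 3 -1 3
12     → 1 3 -1 3 12
rot    → 1 3 3 12 -1
dup    → 1 3 3 12 -1 -1

6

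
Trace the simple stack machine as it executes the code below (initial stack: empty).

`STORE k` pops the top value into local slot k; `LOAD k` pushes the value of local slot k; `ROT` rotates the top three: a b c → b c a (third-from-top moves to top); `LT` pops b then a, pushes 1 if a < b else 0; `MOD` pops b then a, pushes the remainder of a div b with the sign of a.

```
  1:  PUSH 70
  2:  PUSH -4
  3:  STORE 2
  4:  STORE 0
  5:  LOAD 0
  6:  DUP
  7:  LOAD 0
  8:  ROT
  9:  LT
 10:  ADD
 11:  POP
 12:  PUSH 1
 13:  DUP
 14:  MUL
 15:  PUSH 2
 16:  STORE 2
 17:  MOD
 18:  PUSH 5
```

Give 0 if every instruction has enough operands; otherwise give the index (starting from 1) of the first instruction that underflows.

17

PUSH 70 -> [70]
PUSH -4 -> [70, -4]
STORE 2 -> [70]
STORE 0 -> []
LOAD 0  -> [70]
DUP     -> [70, 70]
LOAD 0  -> [70, 70, 70]
ROT     -> [70, 70, 70]
LT      -> [70, 0]
ADD     -> [70]
POP     -> []
PUSH 1  -> [1]
DUP     -> [1, 1]
MUL     -> [1]
PUSH 2  -> [1, 2]
STORE 2 -> [1]
MOD  — needs 2 operands, stack has 1 → underflow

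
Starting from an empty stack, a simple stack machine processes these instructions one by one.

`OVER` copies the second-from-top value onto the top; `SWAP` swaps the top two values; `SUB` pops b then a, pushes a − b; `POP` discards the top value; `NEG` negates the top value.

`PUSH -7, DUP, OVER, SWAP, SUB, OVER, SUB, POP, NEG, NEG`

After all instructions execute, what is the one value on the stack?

PUSH -7 -> -7
DUP     -> -7 -7
OVER    -> -7 -7 -7
SWAP    -> -7 -7 -7
SUB     -> -7 0
OVER    -> -7 0 -7
SUB     -> -7 7
POP     -> -7
NEG     -> 7
NEG     -> -7

-7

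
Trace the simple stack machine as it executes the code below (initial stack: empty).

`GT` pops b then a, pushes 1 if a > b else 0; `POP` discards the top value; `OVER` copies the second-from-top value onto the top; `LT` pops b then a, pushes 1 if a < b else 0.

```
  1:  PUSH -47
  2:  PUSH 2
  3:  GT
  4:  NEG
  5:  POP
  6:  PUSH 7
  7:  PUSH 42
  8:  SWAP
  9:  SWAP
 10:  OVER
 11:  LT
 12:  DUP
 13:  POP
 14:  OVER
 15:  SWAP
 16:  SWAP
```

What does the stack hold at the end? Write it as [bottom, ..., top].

PUSH -47  [-47]
PUSH 2    [-47, 2]
GT        [0]
NEG       [0]
POP       []
PUSH 7    [7]
PUSH 42   [7, 42]
SWAP      [42, 7]
SWAP      [7, 42]
OVER      [7, 42, 7]
LT        [7, 0]
DUP       [7, 0, 0]
POP       [7, 0]
OVER      [7, 0, 7]
SWAP      [7, 7, 0]
SWAP      [7, 0, 7]

[7, 0, 7]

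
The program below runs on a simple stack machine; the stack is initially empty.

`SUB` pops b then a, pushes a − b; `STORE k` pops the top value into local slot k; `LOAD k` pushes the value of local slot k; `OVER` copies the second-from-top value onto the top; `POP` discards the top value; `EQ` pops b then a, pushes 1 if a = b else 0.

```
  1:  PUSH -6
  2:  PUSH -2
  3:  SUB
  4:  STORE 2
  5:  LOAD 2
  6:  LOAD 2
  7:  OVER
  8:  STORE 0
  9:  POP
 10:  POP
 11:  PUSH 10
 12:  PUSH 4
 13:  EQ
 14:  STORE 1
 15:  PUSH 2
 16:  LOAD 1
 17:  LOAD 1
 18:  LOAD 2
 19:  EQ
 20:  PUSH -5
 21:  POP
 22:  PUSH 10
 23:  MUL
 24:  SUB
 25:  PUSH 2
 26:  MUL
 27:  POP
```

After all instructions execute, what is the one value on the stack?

2

PUSH -6 → [-6]
PUSH -2 → [-6, -2]
SUB     → [-4]
STORE 2 → []
LOAD 2  → [-4]
LOAD 2  → [-4, -4]
OVER    → [-4, -4, -4]
STORE 0 → [-4, -4]
POP     → [-4]
POP     → []
PUSH 10 → [10]
PUSH 4  → [10, 4]
EQ      → [0]
STORE 1 → []
PUSH 2  → [2]
LOAD 1  → [2, 0]
LOAD 1  → [2, 0, 0]
LOAD 2  → [2, 0, 0, -4]
EQ      → [2, 0, 0]
PUSH -5 → [2, 0, 0, -5]
POP     → [2, 0, 0]
PUSH 10 → [2, 0, 0, 10]
MUL     → [2, 0, 0]
SUB     → [2, 0]
PUSH 2  → [2, 0, 2]
MUL     → [2, 0]
POP     → [2]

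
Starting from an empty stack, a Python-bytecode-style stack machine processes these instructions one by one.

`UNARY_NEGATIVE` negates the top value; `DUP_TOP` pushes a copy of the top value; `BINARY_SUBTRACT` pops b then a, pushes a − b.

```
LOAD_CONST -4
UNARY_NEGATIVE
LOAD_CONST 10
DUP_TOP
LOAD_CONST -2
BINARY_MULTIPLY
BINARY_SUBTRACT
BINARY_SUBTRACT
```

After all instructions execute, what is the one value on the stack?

LOAD_CONST -4   -> [-4]
UNARY_NEGATIVE  -> [4]
LOAD_CONST 10   -> [4, 10]
DUP_TOP         -> [4, 10, 10]
LOAD_CONST -2   -> [4, 10, 10, -2]
BINARY_MULTIPLY -> [4, 10, -20]
BINARY_SUBTRACT -> [4, 30]
BINARY_SUBTRACT -> [-26]

-26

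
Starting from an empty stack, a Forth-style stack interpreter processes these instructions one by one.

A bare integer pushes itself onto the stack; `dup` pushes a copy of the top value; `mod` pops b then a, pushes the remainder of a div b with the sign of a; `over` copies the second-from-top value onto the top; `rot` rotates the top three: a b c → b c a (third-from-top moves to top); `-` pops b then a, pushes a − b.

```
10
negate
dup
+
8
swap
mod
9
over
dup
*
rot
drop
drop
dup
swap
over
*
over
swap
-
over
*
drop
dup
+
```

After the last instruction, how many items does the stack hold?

1

10     -> [10]
negate -> [-10]
dup    -> [-10, -10]
+      -> [-20]
8      -> [-20, 8]
swap   -> [8, -20]
mod    -> [8]
9      -> [8, 9]
over   -> [8, 9, 8]
dup    -> [8, 9, 8, 8]
*      -> [8, 9, 64]
rot    -> [9, 64, 8]
drop   -> [9, 64]
drop   -> [9]
dup    -> [9, 9]
swap   -> [9, 9]
over   -> [9, 9, 9]
*      -> [9, 81]
over   -> [9, 81, 9]
swap   -> [9, 9, 81]
-      -> [9, -72]
over   -> [9, -72, 9]
*      -> [9, -648]
drop   -> [9]
dup    -> [9, 9]
+      -> [18]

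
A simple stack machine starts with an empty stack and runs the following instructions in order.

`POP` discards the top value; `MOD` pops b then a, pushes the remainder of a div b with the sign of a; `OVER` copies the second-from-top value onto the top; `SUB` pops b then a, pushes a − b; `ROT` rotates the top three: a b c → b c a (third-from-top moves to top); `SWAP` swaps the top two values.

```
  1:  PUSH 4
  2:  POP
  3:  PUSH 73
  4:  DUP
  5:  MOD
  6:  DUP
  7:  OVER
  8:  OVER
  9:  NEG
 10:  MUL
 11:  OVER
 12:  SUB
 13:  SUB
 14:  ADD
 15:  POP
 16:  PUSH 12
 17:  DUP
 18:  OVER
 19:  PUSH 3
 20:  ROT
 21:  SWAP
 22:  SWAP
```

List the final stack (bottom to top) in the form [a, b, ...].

PUSH 4  -> 4
POP     -> (empty)
PUSH 73 -> 73
DUP     -> 73 73
MOD     -> 0
DUP     -> 0 0
OVER    -> 0 0 0
OVER    -> 0 0 0 0
NEG     -> 0 0 0 0
MUL     -> 0 0 0
OVER    -> 0 0 0 0
SUB     -> 0 0 0
SUB     -> 0 0
ADD     -> 0
POP     -> (empty)
PUSH 12 -> 12
DUP     -> 12 12
OVER    -> 12 12 12
PUSH 3  -> 12 12 12 3
ROT     -> 12 12 3 12
SWAP    -> 12 12 12 3
SWAP    -> 12 12 3 12

[12, 12, 3, 12]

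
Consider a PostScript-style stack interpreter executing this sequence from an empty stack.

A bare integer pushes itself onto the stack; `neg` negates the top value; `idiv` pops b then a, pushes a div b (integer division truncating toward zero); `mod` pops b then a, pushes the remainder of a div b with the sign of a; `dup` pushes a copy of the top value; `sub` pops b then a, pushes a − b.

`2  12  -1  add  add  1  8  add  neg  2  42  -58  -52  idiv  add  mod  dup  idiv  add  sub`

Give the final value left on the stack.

2    → 2
12   → 2 12
-1   → 2 12 -1
add  → 2 11
add  → 13
1    → 13 1
8    → 13 1 8
add  → 13 9
neg  → 13 -9
2    → 13 -9 2
42   → 13 -9 2 42
-58  → 13 -9 2 42 -58
-52  → 13 -9 2 42 -58 -52
idiv → 13 -9 2 42 1
add  → 13 -9 2 43
mod  → 13 -9 2
dup  → 13 -9 2 2
idiv → 13 -9 1
add  → 13 -8
sub  → 21

21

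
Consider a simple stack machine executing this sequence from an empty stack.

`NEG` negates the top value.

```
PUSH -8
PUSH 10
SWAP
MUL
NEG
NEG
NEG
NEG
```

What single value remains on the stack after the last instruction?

PUSH -8 -> [-8]
PUSH 10 -> [-8, 10]
SWAP    -> [10, -8]
MUL     -> [-80]
NEG     -> [80]
NEG     -> [-80]
NEG     -> [80]
NEG     -> [-80]

-80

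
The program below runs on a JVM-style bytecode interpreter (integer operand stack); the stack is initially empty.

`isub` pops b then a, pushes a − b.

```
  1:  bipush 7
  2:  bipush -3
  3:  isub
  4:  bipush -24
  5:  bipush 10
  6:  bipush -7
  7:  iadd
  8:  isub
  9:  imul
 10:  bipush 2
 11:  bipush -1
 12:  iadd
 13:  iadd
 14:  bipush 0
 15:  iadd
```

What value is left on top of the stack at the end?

bipush 7   → [7]
bipush -3  → [7, -3]
isub       → [10]
bipush -24 → [10, -24]
bipush 10  → [10, -24, 10]
bipush -7  → [10, -24, 10, -7]
iadd       → [10, -24, 3]
isub       → [10, -27]
imul       → [-270]
bipush 2   → [-270, 2]
bipush -1  → [-270, 2, -1]
iadd       → [-270, 1]
iadd       → [-269]
bipush 0   → [-269, 0]
iadd       → [-269]

-269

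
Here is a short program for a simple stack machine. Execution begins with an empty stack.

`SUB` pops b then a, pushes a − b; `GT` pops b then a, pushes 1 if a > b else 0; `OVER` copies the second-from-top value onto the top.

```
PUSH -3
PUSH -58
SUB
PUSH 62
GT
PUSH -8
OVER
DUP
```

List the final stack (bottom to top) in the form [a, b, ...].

[0, -8, 0, 0]

PUSH -3  -> [-3]
PUSH -58 -> [-3, -58]
SUB      -> [55]
PUSH 62  -> [55, 62]
GT       -> [0]
PUSH -8  -> [0, -8]
OVER     -> [0, -8, 0]
DUP      -> [0, -8, 0, 0]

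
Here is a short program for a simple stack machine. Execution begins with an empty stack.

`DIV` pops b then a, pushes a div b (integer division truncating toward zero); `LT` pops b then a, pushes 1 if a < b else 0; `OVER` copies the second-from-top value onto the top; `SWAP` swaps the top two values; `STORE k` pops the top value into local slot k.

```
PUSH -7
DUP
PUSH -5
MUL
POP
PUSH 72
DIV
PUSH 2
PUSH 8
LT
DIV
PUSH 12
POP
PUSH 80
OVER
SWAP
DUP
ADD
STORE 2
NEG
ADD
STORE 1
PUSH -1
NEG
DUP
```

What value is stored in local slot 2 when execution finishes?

PUSH -7  [-7]
DUP      [-7, -7]
PUSH -5  [-7, -7, -5]
MUL      [-7, 35]
POP      [-7]
PUSH 72  [-7, 72]
DIV      [0]
PUSH 2   [0, 2]
PUSH 8   [0, 2, 8]
LT       [0, 1]
DIV      [0]
PUSH 12  [0, 12]
POP      [0]
PUSH 80  [0, 80]
OVER     [0, 80, 0]
SWAP     [0, 0, 80]
DUP      [0, 0, 80, 80]
ADD      [0, 0, 160]
STORE 2  [0, 0]
NEG      [0, 0]
ADD      [0]
STORE 1  []
PUSH -1  [-1]
NEG      [1]
DUP      [1, 1]

160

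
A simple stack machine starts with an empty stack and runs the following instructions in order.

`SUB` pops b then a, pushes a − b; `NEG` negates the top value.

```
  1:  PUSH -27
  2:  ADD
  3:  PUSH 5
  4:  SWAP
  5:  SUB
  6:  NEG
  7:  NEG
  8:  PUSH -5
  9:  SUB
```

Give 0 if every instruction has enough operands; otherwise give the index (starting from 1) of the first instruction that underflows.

2

PUSH -27 -> -27
ADD  — needs 2 operands, stack has 1 → underflow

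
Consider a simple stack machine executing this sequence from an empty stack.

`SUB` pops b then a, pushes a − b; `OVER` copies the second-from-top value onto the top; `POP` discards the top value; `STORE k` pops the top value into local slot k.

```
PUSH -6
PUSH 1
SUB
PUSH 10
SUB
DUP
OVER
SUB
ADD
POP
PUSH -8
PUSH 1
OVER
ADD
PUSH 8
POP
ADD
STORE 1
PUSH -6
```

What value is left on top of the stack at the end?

-6

PUSH -6 → [-6]
PUSH 1  → [-6, 1]
SUB     → [-7]
PUSH 10 → [-7, 10]
SUB     → [-17]
DUP     → [-17, -17]
OVER    → [-17, -17, -17]
SUB     → [-17, 0]
ADD     → [-17]
POP     → []
PUSH -8 → [-8]
PUSH 1  → [-8, 1]
OVER    → [-8, 1, -8]
ADD     → [-8, -7]
PUSH 8  → [-8, -7, 8]
POP     → [-8, -7]
ADD     → [-15]
STORE 1 → []
PUSH -6 → [-6]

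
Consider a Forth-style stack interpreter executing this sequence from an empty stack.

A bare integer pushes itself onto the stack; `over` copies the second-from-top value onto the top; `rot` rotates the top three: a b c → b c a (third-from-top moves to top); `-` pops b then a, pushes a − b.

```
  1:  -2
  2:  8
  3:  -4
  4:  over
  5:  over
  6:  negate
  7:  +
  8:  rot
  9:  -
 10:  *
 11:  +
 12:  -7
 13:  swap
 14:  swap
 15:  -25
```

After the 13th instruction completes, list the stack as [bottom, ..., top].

[-7, -18]

-2      [-2]
8       [-2, 8]
-4      [-2, 8, -4]
over    [-2, 8, -4, 8]
over    [-2, 8, -4, 8, -4]
negate  [-2, 8, -4, 8, 4]
+       [-2, 8, -4, 12]
rot     [-2, -4, 12, 8]
-       [-2, -4, 4]
*       [-2, -16]
+       [-18]
-7      [-18, -7]
swap    [-7, -18]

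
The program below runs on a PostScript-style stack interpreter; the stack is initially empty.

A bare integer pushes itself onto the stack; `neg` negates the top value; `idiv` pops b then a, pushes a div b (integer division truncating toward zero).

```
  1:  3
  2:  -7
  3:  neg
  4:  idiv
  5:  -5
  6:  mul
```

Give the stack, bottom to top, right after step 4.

3    : 3
-7   : 3 -7
neg  : 3 7
idiv : 0

[0]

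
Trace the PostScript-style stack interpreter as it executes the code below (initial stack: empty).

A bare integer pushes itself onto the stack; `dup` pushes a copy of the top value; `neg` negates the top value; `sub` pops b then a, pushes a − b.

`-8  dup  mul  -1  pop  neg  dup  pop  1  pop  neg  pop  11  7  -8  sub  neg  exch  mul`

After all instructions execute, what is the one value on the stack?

-165

-8   -> -8
dup  -> -8 -8
mul  -> 64
-1   -> 64 -1
pop  -> 64
neg  -> -64
dup  -> -64 -64
pop  -> -64
1    -> -64 1
pop  -> -64
neg  -> 64
pop  -> (empty)
11   -> 11
7    -> 11 7
-8   -> 11 7 -8
sub  -> 11 15
neg  -> 11 -15
exch -> -15 11
mul  -> -165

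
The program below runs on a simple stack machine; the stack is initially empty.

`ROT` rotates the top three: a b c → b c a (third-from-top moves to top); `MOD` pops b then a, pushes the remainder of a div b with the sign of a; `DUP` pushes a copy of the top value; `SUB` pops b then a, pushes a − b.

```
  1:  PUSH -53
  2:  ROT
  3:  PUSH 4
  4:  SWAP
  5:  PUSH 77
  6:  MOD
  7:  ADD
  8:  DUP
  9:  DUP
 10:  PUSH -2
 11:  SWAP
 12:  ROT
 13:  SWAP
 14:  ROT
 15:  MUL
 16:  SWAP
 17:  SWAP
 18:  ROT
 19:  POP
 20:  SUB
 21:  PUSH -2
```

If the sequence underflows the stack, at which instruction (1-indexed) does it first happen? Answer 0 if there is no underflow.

PUSH -53 → -53
ROT  — needs 3 operands, stack has 1 → underflow

2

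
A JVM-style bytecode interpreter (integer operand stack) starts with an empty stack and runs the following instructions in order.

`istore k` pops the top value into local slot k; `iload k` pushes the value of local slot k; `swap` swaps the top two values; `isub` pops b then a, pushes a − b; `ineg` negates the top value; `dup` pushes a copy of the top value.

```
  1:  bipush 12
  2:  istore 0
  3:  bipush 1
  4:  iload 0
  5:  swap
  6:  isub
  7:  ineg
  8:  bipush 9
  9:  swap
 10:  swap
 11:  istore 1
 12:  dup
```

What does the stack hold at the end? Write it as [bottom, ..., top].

bipush 12 : [12]
istore 0  : []
bipush 1  : [1]
iload 0   : [1, 12]
swap      : [12, 1]
isub      : [11]
ineg      : [-11]
bipush 9  : [-11, 9]
swap      : [9, -11]
swap      : [-11, 9]
istore 1  : [-11]
dup       : [-11, -11]

[-11, -11]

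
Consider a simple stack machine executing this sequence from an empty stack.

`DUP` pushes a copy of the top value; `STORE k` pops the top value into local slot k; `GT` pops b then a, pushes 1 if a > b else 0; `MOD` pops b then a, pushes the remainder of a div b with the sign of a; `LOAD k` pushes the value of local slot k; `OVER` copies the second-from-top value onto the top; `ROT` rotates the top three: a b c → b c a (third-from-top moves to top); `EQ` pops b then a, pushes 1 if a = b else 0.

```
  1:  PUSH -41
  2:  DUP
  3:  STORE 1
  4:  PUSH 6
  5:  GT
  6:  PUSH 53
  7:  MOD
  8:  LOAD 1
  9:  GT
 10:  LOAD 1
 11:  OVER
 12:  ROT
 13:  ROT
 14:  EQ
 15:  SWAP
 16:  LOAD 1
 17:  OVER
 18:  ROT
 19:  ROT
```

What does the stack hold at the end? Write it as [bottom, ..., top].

PUSH -41 -> [-41]
DUP      -> [-41, -41]
STORE 1  -> [-41]
PUSH 6   -> [-41, 6]
GT       -> [0]
PUSH 53  -> [0, 53]
MOD      -> [0]
LOAD 1   -> [0, -41]
GT       -> [1]
LOAD 1   -> [1, -41]
OVER     -> [1, -41, 1]
ROT      -> [-41, 1, 1]
ROT      -> [1, 1, -41]
EQ       -> [1, 0]
SWAP     -> [0, 1]
LOAD 1   -> [0, 1, -41]
OVER     -> [0, 1, -41, 1]
ROT      -> [0, -41, 1, 1]
ROT      -> [0, 1, 1, -41]

[0, 1, 1, -41]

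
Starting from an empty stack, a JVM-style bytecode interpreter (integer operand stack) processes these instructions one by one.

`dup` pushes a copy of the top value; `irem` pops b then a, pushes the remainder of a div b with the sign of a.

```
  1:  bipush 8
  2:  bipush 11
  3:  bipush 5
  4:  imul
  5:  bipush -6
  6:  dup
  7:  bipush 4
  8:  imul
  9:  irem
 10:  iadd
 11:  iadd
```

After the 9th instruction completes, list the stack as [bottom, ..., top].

bipush 8  : 8
bipush 11 : 8 11
bipush 5  : 8 11 5
imul      : 8 55
bipush -6 : 8 55 -6
dup       : 8 55 -6 -6
bipush 4  : 8 55 -6 -6 4
imul      : 8 55 -6 -24
irem      : 8 55 -6

[8, 55, -6]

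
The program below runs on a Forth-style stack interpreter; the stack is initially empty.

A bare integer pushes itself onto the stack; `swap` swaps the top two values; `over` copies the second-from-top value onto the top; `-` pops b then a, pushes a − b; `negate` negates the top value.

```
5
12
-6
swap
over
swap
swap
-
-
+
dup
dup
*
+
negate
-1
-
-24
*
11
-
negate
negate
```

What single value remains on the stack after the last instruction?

8173

5      -> [5]
12     -> [5, 12]
-6     -> [5, 12, -6]
swap   -> [5, -6, 12]
over   -> [5, -6, 12, -6]
swap   -> [5, -6, -6, 12]
swap   -> [5, -6, 12, -6]
-      -> [5, -6, 18]
-      -> [5, -24]
+      -> [-19]
dup    -> [-19, -19]
dup    -> [-19, -19, -19]
*      -> [-19, 361]
+      -> [342]
negate -> [-342]
-1     -> [-342, -1]
-      -> [-341]
-24    -> [-341, -24]
*      -> [8184]
11     -> [8184, 11]
-      -> [8173]
negate -> [-8173]
negate -> [8173]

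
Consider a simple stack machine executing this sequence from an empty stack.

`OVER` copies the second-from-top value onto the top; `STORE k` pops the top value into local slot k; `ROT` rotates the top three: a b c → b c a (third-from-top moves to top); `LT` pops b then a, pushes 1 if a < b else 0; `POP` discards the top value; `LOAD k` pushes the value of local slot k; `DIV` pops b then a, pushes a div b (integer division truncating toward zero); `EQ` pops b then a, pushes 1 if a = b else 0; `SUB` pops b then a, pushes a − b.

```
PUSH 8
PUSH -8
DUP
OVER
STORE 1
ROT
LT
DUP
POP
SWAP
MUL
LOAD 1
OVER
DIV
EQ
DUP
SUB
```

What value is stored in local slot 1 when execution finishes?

-8

PUSH 8  -> [8]
PUSH -8 -> [8, -8]
DUP     -> [8, -8, -8]
OVER    -> [8, -8, -8, -8]
STORE 1 -> [8, -8, -8]
ROT     -> [-8, -8, 8]
LT      -> [-8, 1]
DUP     -> [-8, 1, 1]
POP     -> [-8, 1]
SWAP    -> [1, -8]
MUL     -> [-8]
LOAD 1  -> [-8, -8]
OVER    -> [-8, -8, -8]
DIV     -> [-8, 1]
EQ      -> [0]
DUP     -> [0, 0]
SUB     -> [0]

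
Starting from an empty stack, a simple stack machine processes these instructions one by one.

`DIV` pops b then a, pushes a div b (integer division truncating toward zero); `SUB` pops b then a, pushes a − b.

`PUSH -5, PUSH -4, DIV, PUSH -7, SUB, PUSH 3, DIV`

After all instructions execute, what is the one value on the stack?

2

PUSH -5  -5
PUSH -4  -5 -4
DIV      1
PUSH -7  1 -7
SUB      8
PUSH 3   8 3
DIV      2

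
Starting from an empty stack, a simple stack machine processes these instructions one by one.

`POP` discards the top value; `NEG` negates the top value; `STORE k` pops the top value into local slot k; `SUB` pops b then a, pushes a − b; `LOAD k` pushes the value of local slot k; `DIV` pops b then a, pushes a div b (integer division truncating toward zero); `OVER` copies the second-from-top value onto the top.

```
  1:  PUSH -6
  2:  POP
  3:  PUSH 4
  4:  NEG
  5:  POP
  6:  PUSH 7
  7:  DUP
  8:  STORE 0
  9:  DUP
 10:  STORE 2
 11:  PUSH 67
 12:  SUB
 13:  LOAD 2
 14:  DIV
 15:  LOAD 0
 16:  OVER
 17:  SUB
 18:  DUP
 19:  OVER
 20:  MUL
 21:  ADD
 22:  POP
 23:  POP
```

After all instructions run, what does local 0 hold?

PUSH -6 : [-6]
POP     : []
PUSH 4  : [4]
NEG     : [-4]
POP     : []
PUSH 7  : [7]
DUP     : [7, 7]
STORE 0 : [7]
DUP     : [7, 7]
STORE 2 : [7]
PUSH 67 : [7, 67]
SUB     : [-60]
LOAD 2  : [-60, 7]
DIV     : [-8]
LOAD 0  : [-8, 7]
OVER    : [-8, 7, -8]
SUB     : [-8, 15]
DUP     : [-8, 15, 15]
OVER    : [-8, 15, 15, 15]
MUL     : [-8, 15, 225]
ADD     : [-8, 240]
POP     : [-8]
POP     : []

7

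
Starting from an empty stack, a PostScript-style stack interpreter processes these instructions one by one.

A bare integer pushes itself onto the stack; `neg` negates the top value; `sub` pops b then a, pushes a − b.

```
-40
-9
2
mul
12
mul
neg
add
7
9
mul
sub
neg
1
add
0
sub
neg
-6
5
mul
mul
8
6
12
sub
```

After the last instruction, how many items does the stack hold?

-40 -> -40
-9  -> -40 -9
2   -> -40 -9 2
mul -> -40 -18
12  -> -40 -18 12
mul -> -40 -216
neg -> -40 216
add -> 176
7   -> 176 7
9   -> 176 7 9
mul -> 176 63
sub -> 113
neg -> -113
1   -> -113 1
add -> -112
0   -> -112 0
sub -> -112
neg -> 112
-6  -> 112 -6
5   -> 112 -6 5
mul -> 112 -30
mul -> -3360
8   -> -3360 8
6   -> -3360 8 6
12  -> -3360 8 6 12
sub -> -3360 8 -6

3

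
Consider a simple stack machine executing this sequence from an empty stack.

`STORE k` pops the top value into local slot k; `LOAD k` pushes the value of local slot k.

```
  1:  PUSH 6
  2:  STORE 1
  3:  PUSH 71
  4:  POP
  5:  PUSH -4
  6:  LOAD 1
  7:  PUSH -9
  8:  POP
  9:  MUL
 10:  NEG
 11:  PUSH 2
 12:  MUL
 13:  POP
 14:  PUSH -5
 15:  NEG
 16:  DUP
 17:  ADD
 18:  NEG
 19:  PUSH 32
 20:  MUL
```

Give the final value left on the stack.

-320

PUSH 6  -> 6
STORE 1 -> (empty)
PUSH 71 -> 71
POP     -> (empty)
PUSH -4 -> -4
LOAD 1  -> -4 6
PUSH -9 -> -4 6 -9
POP     -> -4 6
MUL     -> -24
NEG     -> 24
PUSH 2  -> 24 2
MUL     -> 48
POP     -> (empty)
PUSH -5 -> -5
NEG     -> 5
DUP     -> 5 5
ADD     -> 10
NEG     -> -10
PUSH 32 -> -10 32
MUL     -> -320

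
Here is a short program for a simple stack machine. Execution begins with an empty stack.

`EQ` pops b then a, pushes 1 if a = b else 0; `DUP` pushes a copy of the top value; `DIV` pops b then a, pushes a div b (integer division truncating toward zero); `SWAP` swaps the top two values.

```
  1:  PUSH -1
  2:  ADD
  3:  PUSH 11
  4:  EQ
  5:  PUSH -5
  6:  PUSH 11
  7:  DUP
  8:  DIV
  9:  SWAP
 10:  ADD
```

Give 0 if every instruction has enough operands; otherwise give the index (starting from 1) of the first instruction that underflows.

2

PUSH -1 : -1
ADD  — needs 2 operands, stack has 1 → underflow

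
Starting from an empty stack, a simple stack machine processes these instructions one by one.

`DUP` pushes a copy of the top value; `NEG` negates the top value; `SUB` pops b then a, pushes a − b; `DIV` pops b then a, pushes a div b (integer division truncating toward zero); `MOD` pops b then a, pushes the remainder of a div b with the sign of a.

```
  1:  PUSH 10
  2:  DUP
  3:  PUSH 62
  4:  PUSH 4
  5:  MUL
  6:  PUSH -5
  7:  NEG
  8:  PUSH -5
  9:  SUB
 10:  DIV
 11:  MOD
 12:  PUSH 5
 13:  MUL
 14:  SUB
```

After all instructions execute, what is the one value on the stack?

-40

PUSH 10 → [10]
DUP     → [10, 10]
PUSH 62 → [10, 10, 62]
PUSH 4  → [10, 10, 62, 4]
MUL     → [10, 10, 248]
PUSH -5 → [10, 10, 248, -5]
NEG     → [10, 10, 248, 5]
PUSH -5 → [10, 10, 248, 5, -5]
SUB     → [10, 10, 248, 10]
DIV     → [10, 10, 24]
MOD     → [10, 10]
PUSH 5  → [10, 10, 5]
MUL     → [10, 50]
SUB     → [-40]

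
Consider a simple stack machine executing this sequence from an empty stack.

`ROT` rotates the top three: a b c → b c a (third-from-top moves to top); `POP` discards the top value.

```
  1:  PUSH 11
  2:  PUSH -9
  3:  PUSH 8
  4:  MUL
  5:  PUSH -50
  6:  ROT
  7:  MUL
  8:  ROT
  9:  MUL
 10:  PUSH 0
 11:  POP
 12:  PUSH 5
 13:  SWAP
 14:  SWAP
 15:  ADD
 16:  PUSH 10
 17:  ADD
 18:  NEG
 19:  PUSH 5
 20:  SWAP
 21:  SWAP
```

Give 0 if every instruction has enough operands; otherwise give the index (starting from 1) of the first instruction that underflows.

PUSH 11  : [11]
PUSH -9  : [11, -9]
PUSH 8   : [11, -9, 8]
MUL      : [11, -72]
PUSH -50 : [11, -72, -50]
ROT      : [-72, -50, 11]
MUL      : [-72, -550]
ROT  — needs 3 operands, stack has 2 → underflow

8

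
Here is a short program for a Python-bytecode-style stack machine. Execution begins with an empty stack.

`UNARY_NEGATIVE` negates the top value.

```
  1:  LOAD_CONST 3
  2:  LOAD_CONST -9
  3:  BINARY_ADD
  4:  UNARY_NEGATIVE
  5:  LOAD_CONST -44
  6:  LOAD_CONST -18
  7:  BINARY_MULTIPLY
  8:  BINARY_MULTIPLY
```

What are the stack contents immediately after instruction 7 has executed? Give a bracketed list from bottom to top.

[6, 792]

LOAD_CONST 3    : [3]
LOAD_CONST -9   : [3, -9]
BINARY_ADD      : [-6]
UNARY_NEGATIVE  : [6]
LOAD_CONST -44  : [6, -44]
LOAD_CONST -18  : [6, -44, -18]
BINARY_MULTIPLY : [6, 792]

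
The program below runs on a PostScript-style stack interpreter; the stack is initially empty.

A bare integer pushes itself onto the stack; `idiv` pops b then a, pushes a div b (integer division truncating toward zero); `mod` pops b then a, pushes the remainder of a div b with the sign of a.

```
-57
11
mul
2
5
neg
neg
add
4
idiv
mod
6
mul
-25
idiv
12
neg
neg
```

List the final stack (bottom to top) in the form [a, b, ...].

-57   -57
11    -57 11
mul   -627
2     -627 2
5     -627 2 5
neg   -627 2 -5
neg   -627 2 5
add   -627 7
4     -627 7 4
idiv  -627 1
mod   0
6     0 6
mul   0
-25   0 -25
idiv  0
12    0 12
neg   0 -12
neg   0 12

[0, 12]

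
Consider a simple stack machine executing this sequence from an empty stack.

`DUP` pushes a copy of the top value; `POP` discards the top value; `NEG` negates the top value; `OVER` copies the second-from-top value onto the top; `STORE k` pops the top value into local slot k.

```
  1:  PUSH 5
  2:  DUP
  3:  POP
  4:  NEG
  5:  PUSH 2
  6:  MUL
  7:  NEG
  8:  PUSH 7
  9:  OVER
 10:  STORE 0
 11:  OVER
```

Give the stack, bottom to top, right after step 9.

PUSH 5 : [5]
DUP    : [5, 5]
POP    : [5]
NEG    : [-5]
PUSH 2 : [-5, 2]
MUL    : [-10]
NEG    : [10]
PUSH 7 : [10, 7]
OVER   : [10, 7, 10]

[10, 7, 10]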